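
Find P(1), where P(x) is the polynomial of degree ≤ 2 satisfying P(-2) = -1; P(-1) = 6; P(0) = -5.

Evaluate each Lagrange basis at x = 1:
L_0(1) = (2)·(1)/[(-1)·(-2)] = 1
L_1(1) = (3)·(1)/[(1)·(-1)] = -3
L_2(1) = (3)·(2)/[(2)·(1)] = 3
Sum: (-1)·(1) + 6·(-3) + (-5)·(3) = -34

-34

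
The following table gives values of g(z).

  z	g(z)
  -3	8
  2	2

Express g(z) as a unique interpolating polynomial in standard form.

Build the Lagrange basis polynomials:
L_0(z) = (z - 2) / [-5] = -(1/5)z + 2/5
L_1(z) = (z + 3) / [5] = (1/5)z + 3/5
g(z) = 8·L_0 + 2·L_1
  8·L_0(z) = -(8/5)z + 16/5
  2·L_1(z) = (2/5)z + 6/5
Adding term by term: -(6/5)z + 22/5

g(z) = -(6/5)z + 22/5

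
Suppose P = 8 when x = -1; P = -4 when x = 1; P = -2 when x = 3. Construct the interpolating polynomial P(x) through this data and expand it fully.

P(x) = (7/4)x^2 - 6x + 1/4

L_0(x) = (x - 1)(x - 3) / [8] = (1/8)x^2 - (1/2)x + 3/8
L_1(x) = (x + 1)(x - 3) / [-4] = -(1/4)x^2 + (1/2)x + 3/4
L_2(x) = (x + 1)(x - 1) / [8] = (1/8)x^2 - 1/8
P(x) = 8·L_0 + (-4)·L_1 + (-2)·L_2
  8·L_0(x) = x^2 - 4x + 3
  (-4)·L_1(x) = x^2 - 2x - 3
  (-2)·L_2(x) = -(1/4)x^2 + 1/4
Adding term by term: (7/4)x^2 - 6x + 1/4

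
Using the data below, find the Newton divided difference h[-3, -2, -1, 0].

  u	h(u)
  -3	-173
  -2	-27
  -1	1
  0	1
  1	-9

15

h[-3,-2] = (-27 - (-173)) / (-2 - (-3)) = 146
h[-2,-1] = (1 - (-27)) / (-1 - (-2)) = 28
h[-1,0] = (1 - 1) / (0 - (-1)) = 0
h[-3,-2,-1] = (28 - 146) / (-1 - (-3)) = -59
h[-2,-1,0] = (0 - 28) / (0 - (-2)) = -14
h[-3,-2,-1,0] = (-14 - (-59)) / (0 - (-3)) = 15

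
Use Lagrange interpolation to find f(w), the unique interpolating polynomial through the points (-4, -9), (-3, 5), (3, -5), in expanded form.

f(w) = -(47/21)w^2 - (5/3)w + 141/7

Build the Lagrange basis polynomials:
L_0(w) = (w + 3)(w - 3) / [7] = (1/7)w^2 - 9/7
L_1(w) = (w + 4)(w - 3) / [-6] = -(1/6)w^2 - (1/6)w + 2
L_2(w) = (w + 4)(w + 3) / [42] = (1/42)w^2 + (1/6)w + 2/7
f(w) = (-9)·L_0 + 5·L_1 + (-5)·L_2
  (-9)·L_0(w) = -(9/7)w^2 + 81/7
  5·L_1(w) = -(5/6)w^2 - (5/6)w + 10
  (-5)·L_2(w) = -(5/42)w^2 - (5/6)w - 10/7
Adding term by term: -(47/21)w^2 - (5/3)w + 141/7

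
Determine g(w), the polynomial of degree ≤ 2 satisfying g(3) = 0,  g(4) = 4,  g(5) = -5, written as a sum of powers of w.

Build the Lagrange basis polynomials:
L_0(w) = (w - 4)(w - 5) / [2] = (1/2)w^2 - (9/2)w + 10
L_1(w) = (w - 3)(w - 5) / [-1] = -w^2 + 8w - 15
L_2(w) = (w - 3)(w - 4) / [2] = (1/2)w^2 - (7/2)w + 6
g(w) = 0·L_0 + 4·L_1 + (-5)·L_2
  0·L_0(w) = 0
  4·L_1(w) = -4w^2 + 32w - 60
  (-5)·L_2(w) = -(5/2)w^2 + (35/2)w - 30
Adding term by term: -(13/2)w^2 + (99/2)w - 90

g(w) = -(13/2)w^2 + (99/2)w - 90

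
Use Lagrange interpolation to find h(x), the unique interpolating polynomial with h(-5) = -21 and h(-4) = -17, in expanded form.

h(x) = 4x - 1

Build the Lagrange basis polynomials:
L_0(x) = (x + 4) / [-1] = -x - 4
L_1(x) = (x + 5) / [1] = x + 5
h(x) = (-21)·L_0 + (-17)·L_1
  (-21)·L_0(x) = 21x + 84
  (-17)·L_1(x) = -17x - 85
Adding term by term: 4x - 1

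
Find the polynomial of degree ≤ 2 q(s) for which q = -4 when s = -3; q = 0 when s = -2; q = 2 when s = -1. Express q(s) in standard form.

Build the Lagrange basis polynomials:
L_0(s) = (s + 2)(s + 1) / [2] = (1/2)s^2 + (3/2)s + 1
L_1(s) = (s + 3)(s + 1) / [-1] = -s^2 - 4s - 3
L_2(s) = (s + 3)(s + 2) / [2] = (1/2)s^2 + (5/2)s + 3
q(s) = (-4)·L_0 + 0·L_1 + 2·L_2
  (-4)·L_0(s) = -2s^2 - 6s - 4
  0·L_1(s) = 0
  2·L_2(s) = s^2 + 5s + 6
Adding term by term: -s^2 - s + 2

q(s) = -s^2 - s + 2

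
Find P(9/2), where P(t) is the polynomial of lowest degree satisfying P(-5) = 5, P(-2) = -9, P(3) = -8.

Evaluate each Lagrange basis at t = 9/2:
L_0(9/2) = (13/2)·(3/2)/[(-3)·(-8)] = 13/32
L_1(9/2) = (19/2)·(3/2)/[(3)·(-5)] = -19/20
L_2(9/2) = (19/2)·(13/2)/[(8)·(5)] = 247/160
Sum: 5·(13/32) + (-9)·(-19/20) + (-8)·(247/160) = -283/160

-283/160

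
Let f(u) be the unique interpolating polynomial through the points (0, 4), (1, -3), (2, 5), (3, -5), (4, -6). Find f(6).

427

Using Newton's divided-difference form:
f[0,1] = (-3 - 4) / (1 - 0) = -7
f[1,2] = (5 - (-3)) / (2 - 1) = 8
f[2,3] = (-5 - 5) / (3 - 2) = -10
f[3,4] = (-6 - (-5)) / (4 - 3) = -1
f[0,1,2] = (8 - (-7)) / (2 - 0) = 15/2
f[1,2,3] = (-10 - 8) / (3 - 1) = -9
f[2,3,4] = (-1 - (-10)) / (4 - 2) = 9/2
f[0,1,2,3] = (-9 - 15/2) / (3 - 0) = -11/2
f[1,2,3,4] = (9/2 - (-9)) / (4 - 1) = 9/2
f[0,1,2,3,4] = (9/2 - (-11/2)) / (4 - 0) = 5/2
f(6) = 4 + (-7)·(6) + (15/2)·(6)·(5) + (-11/2)·(6)·(5)·(4) + (5/2)·(6)·(5)·(4)·(3) = 427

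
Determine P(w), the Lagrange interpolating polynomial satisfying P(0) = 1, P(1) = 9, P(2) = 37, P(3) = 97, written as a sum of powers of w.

P(w) = 2w^3 + 4w^2 + 2w + 1

L_0(w) = (w - 1)(w - 2)(w - 3) / [-6] = -(1/6)w^3 + w^2 - (11/6)w + 1
L_1(w) = w(w - 2)(w - 3) / [2] = (1/2)w^3 - (5/2)w^2 + 3w
L_2(w) = w(w - 1)(w - 3) / [-2] = -(1/2)w^3 + 2w^2 - (3/2)w
L_3(w) = w(w - 1)(w - 2) / [6] = (1/6)w^3 - (1/2)w^2 + (1/3)w
P(w) = 1·L_0 + 9·L_1 + 37·L_2 + 97·L_3
  1·L_0(w) = -(1/6)w^3 + w^2 - (11/6)w + 1
  9·L_1(w) = (9/2)w^3 - (45/2)w^2 + 27w
  37·L_2(w) = -(37/2)w^3 + 74w^2 - (111/2)w
  97·L_3(w) = (97/6)w^3 - (97/2)w^2 + (97/3)w
Adding term by term: 2w^3 + 4w^2 + 2w + 1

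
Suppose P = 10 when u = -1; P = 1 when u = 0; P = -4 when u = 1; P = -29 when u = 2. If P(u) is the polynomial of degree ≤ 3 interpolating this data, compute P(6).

Using Newton's divided-difference form:
P[-1,0] = (1 - 10) / (0 - (-1)) = -9
P[0,1] = (-4 - 1) / (1 - 0) = -5
P[1,2] = (-29 - (-4)) / (2 - 1) = -25
P[-1,0,1] = (-5 - (-9)) / (1 - (-1)) = 2
P[0,1,2] = (-25 - (-5)) / (2 - 0) = -10
P[-1,0,1,2] = (-10 - 2) / (2 - (-1)) = -4
P(6) = 10 + (-9)·(7) + 2·(7)·(6) + (-4)·(7)·(6)·(5) = -809

-809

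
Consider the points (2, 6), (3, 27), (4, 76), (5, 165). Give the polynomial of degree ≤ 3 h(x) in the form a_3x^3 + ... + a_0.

h(x) = 2x^3 - 4x^2 + 3x

Newton's divided differences:
h[2,3] = (27 - 6) / (3 - 2) = 21
h[3,4] = (76 - 27) / (4 - 3) = 49
h[4,5] = (165 - 76) / (5 - 4) = 89
h[2,3,4] = (49 - 21) / (4 - 2) = 14
h[3,4,5] = (89 - 49) / (5 - 3) = 20
h[2,3,4,5] = (20 - 14) / (5 - 2) = 2
h(x) = 6 + 21·(x - 2) + 14·(x - 2)(x - 3) + 2·(x - 2)(x - 3)(x - 4)
Expanding: h(x) = 2x^3 - 4x^2 + 3x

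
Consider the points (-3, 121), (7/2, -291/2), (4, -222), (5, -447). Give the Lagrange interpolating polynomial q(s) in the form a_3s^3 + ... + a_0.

q(s) = -4s^3 + 2s^2 + s - 2

L_0(s) = (s - 7/2)(s - 4)(s - 5) / [-364] = -(1/364)s^3 + (25/728)s^2 - (103/728)s + 5/26
L_1(s) = (s + 3)(s - 4)(s - 5) / [39/8] = (8/39)s^3 - (16/13)s^2 - (56/39)s + 160/13
L_2(s) = (s + 3)(s - 7/2)(s - 5) / [-7/2] = -(2/7)s^3 + (11/7)s^2 + (16/7)s - 15
L_3(s) = (s + 3)(s - 7/2)(s - 4) / [12] = (1/12)s^3 - (3/8)s^2 - (17/24)s + 7/2
q(s) = 121·L_0 + (-291/2)·L_1 + (-222)·L_2 + (-447)·L_3
  121·L_0(s) = -(121/364)s^3 + (3025/728)s^2 - (12463/728)s + 605/26
  (-291/2)·L_1(s) = -(388/13)s^3 + (2328/13)s^2 + (2716/13)s - 23280/13
  (-222)·L_2(s) = (444/7)s^3 - (2442/7)s^2 - (3552/7)s + 3330
  (-447)·L_3(s) = -(149/4)s^3 + (1341/8)s^2 + (2533/8)s - 3129/2
Adding term by term: -4s^3 + 2s^2 + s - 2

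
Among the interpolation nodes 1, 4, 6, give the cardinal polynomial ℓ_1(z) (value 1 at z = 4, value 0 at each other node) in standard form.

ℓ_1(z) = -(1/6)z^2 + (7/6)z - 1

ℓ_1(z) = (z - 1)(z - 6) / [(3)·(-2)]
       = (z^2 - 7z + 6) / (-6)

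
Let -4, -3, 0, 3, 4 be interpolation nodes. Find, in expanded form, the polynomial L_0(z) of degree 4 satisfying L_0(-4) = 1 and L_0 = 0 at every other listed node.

L_0(z) = (z + 3)z(z - 3)(z - 4) / [(-1)·(-4)·(-7)·(-8)]
       = (z^4 - 4z^3 - 9z^2 + 36z) / (224)

L_0(z) = (1/224)z^4 - (1/56)z^3 - (9/224)z^2 + (9/56)z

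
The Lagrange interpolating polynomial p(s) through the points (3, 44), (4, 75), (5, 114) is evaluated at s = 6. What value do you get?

Evaluate each Lagrange basis at s = 6:
L_0(6) = (2)·(1)/[(-1)·(-2)] = 1
L_1(6) = (3)·(1)/[(1)·(-1)] = -3
L_2(6) = (3)·(2)/[(2)·(1)] = 3
Sum: 44·(1) + 75·(-3) + 114·(3) = 161

161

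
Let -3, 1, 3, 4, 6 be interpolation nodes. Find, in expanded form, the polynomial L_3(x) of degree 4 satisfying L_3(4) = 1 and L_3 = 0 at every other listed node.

L_3(x) = -(1/42)x^4 + (1/6)x^3 + (1/14)x^2 - (3/2)x + 9/7

L_3(x) = (x + 3)(x - 1)(x - 3)(x - 6) / [(7)·(3)·(1)·(-2)]
       = (x^4 - 7x^3 - 3x^2 + 63x - 54) / (-42)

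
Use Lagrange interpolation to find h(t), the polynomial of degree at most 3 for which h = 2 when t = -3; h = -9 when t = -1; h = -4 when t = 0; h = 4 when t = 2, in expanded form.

Build the Lagrange basis polynomials:
L_0(t) = (t + 1)t(t - 2) / [-30] = -(1/30)t^3 + (1/30)t^2 + (1/15)t
L_1(t) = (t + 3)t(t - 2) / [6] = (1/6)t^3 + (1/6)t^2 - t
L_2(t) = (t + 3)(t + 1)(t - 2) / [-6] = -(1/6)t^3 - (1/3)t^2 + (5/6)t + 1
L_3(t) = (t + 3)(t + 1)t / [30] = (1/30)t^3 + (2/15)t^2 + (1/10)t
h(t) = 2·L_0 + (-9)·L_1 + (-4)·L_2 + 4·L_3
  2·L_0(t) = -(1/15)t^3 + (1/15)t^2 + (2/15)t
  (-9)·L_1(t) = -(3/2)t^3 - (3/2)t^2 + 9t
  (-4)·L_2(t) = (2/3)t^3 + (4/3)t^2 - (10/3)t - 4
  4·L_3(t) = (2/15)t^3 + (8/15)t^2 + (2/5)t
Adding term by term: -(23/30)t^3 + (13/30)t^2 + (31/5)t - 4

h(t) = -(23/30)t^3 + (13/30)t^2 + (31/5)t - 4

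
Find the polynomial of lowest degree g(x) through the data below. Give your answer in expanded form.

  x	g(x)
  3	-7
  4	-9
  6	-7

g(x) = x^2 - 9x + 11

L_0(x) = (x - 4)(x - 6) / [3] = (1/3)x^2 - (10/3)x + 8
L_1(x) = (x - 3)(x - 6) / [-2] = -(1/2)x^2 + (9/2)x - 9
L_2(x) = (x - 3)(x - 4) / [6] = (1/6)x^2 - (7/6)x + 2
g(x) = (-7)·L_0 + (-9)·L_1 + (-7)·L_2
  (-7)·L_0(x) = -(7/3)x^2 + (70/3)x - 56
  (-9)·L_1(x) = (9/2)x^2 - (81/2)x + 81
  (-7)·L_2(x) = -(7/6)x^2 + (49/6)x - 14
Adding term by term: x^2 - 9x + 11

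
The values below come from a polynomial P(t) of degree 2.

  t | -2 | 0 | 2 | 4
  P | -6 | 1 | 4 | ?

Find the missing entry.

The 3 known values determine P uniquely (degree ≤ 2).
Evaluate each Lagrange basis at t = 4:
L_0(4) = (4)·(2)/[(-2)·(-4)] = 1
L_1(4) = (6)·(2)/[(2)·(-2)] = -3
L_2(4) = (6)·(4)/[(4)·(2)] = 3
Sum: (-6)·(1) + 1·(-3) + 4·(3) = 3

3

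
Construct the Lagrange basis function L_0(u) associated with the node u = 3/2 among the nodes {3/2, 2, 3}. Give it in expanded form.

L_0(u) = (4/3)u^2 - (20/3)u + 8

L_0(u) = (u - 2)(u - 3) / [(-1/2)·(-3/2)]
       = (u^2 - 5u + 6) / (3/4)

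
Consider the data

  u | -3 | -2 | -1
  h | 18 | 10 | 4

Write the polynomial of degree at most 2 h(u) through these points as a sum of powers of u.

h(u) = u^2 - 3u

Build the Lagrange basis polynomials:
L_0(u) = (u + 2)(u + 1) / [2] = (1/2)u^2 + (3/2)u + 1
L_1(u) = (u + 3)(u + 1) / [-1] = -u^2 - 4u - 3
L_2(u) = (u + 3)(u + 2) / [2] = (1/2)u^2 + (5/2)u + 3
h(u) = 18·L_0 + 10·L_1 + 4·L_2
  18·L_0(u) = 9u^2 + 27u + 18
  10·L_1(u) = -10u^2 - 40u - 30
  4·L_2(u) = 2u^2 + 10u + 12
Adding term by term: u^2 - 3u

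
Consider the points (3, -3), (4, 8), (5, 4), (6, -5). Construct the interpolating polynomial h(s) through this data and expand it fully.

Newton's divided differences:
h[3,4] = (8 - (-3)) / (4 - 3) = 11
h[4,5] = (4 - 8) / (5 - 4) = -4
h[5,6] = (-5 - 4) / (6 - 5) = -9
h[3,4,5] = (-4 - 11) / (5 - 3) = -15/2
h[4,5,6] = (-9 - (-4)) / (6 - 4) = -5/2
h[3,4,5,6] = (-5/2 - (-15/2)) / (6 - 3) = 5/3
h(s) = -3 + 11·(s - 3) + (-15/2)·(s - 3)(s - 4) + (5/3)·(s - 3)(s - 4)(s - 5)
Expanding: h(s) = (5/3)s^3 - (55/2)s^2 + (851/6)s - 226

h(s) = (5/3)s^3 - (55/2)s^2 + (851/6)s - 226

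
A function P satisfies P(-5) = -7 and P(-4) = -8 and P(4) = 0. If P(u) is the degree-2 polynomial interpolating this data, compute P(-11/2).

-19/3

Evaluate each Lagrange basis at u = -11/2:
L_0(-11/2) = (-3/2)·(-19/2)/[(-1)·(-9)] = 19/12
L_1(-11/2) = (-1/2)·(-19/2)/[(1)·(-8)] = -19/32
L_2(-11/2) = (-1/2)·(-3/2)/[(9)·(8)] = 1/96
Sum: (-7)·(19/12) + (-8)·(-19/32) + 0 = -19/3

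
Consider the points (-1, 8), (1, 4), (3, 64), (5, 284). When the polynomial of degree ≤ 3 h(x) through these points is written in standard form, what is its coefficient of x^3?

2

Build the Lagrange basis polynomials:
L_0(x) = (x - 1)(x - 3)(x - 5) / [-48] = -(1/48)x^3 + (3/16)x^2 - (23/48)x + 5/16
L_1(x) = (x + 1)(x - 3)(x - 5) / [16] = (1/16)x^3 - (7/16)x^2 + (7/16)x + 15/16
L_2(x) = (x + 1)(x - 1)(x - 5) / [-16] = -(1/16)x^3 + (5/16)x^2 + (1/16)x - 5/16
L_3(x) = (x + 1)(x - 1)(x - 3) / [48] = (1/48)x^3 - (1/16)x^2 - (1/48)x + 1/16
h(x) = 8·L_0 + 4·L_1 + 64·L_2 + 284·L_3
Only the coefficient of x^3 is needed; take it from each L_i and combine:
8·(-1/48) + 4·(1/16) + 64·(-1/16) + 284·(1/48) = 2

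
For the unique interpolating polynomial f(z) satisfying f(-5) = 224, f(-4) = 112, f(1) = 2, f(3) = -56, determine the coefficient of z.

L_0(z) = (z + 4)(z - 1)(z - 3) / [-48] = -(1/48)z^3 + (13/48)z - 1/4
L_1(z) = (z + 5)(z - 1)(z - 3) / [35] = (1/35)z^3 + (1/35)z^2 - (17/35)z + 3/7
L_2(z) = (z + 5)(z + 4)(z - 3) / [-60] = -(1/60)z^3 - (1/10)z^2 + (7/60)z + 1
L_3(z) = (z + 5)(z + 4)(z - 1) / [112] = (1/112)z^3 + (1/14)z^2 + (11/112)z - 5/28
f(z) = 224·L_0 + 112·L_1 + 2·L_2 + (-56)·L_3
Only the coefficient of z is needed; take it from each L_i and combine:
224·(13/48) + 112·(-17/35) + 2·(7/60) + (-56)·(11/112) = 1

1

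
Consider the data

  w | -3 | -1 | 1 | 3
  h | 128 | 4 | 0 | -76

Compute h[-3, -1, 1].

15

h[-3,-1] = (4 - 128) / (-1 - (-3)) = -62
h[-1,1] = (0 - 4) / (1 - (-1)) = -2
h[-3,-1,1] = (-2 - (-62)) / (1 - (-3)) = 15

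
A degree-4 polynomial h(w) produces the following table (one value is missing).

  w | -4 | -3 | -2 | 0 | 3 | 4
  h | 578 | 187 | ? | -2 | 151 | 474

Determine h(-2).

36

The 5 known values determine h uniquely (degree ≤ 4).
Evaluate each Lagrange basis at w = -2:
L_0(-2) = (1)·(-2)·(-5)·(-6)/[(-1)·(-4)·(-7)·(-8)] = -15/56
L_1(-2) = (2)·(-2)·(-5)·(-6)/[(1)·(-3)·(-6)·(-7)] = 20/21
L_2(-2) = (2)·(1)·(-5)·(-6)/[(4)·(3)·(-3)·(-4)] = 5/12
L_3(-2) = (2)·(1)·(-2)·(-6)/[(7)·(6)·(3)·(-1)] = -4/21
L_4(-2) = (2)·(1)·(-2)·(-5)/[(8)·(7)·(4)·(1)] = 5/56
Sum: 578·(-15/56) + 187·(20/21) + (-2)·(5/12) + 151·(-4/21) + 474·(5/56) = 36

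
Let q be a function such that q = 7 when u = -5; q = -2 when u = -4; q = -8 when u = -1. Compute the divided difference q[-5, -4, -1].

q[-5,-4] = (-2 - 7) / (-4 - (-5)) = -9
q[-4,-1] = (-8 - (-2)) / (-1 - (-4)) = -2
q[-5,-4,-1] = (-2 - (-9)) / (-1 - (-5)) = 7/4

7/4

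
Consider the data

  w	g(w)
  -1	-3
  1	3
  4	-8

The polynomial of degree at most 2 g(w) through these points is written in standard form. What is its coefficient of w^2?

-4/3

The leading coefficient equals the top divided difference g[-1,1,4].
g[-1,1] = (3 - (-3)) / (1 - (-1)) = 3
g[1,4] = (-8 - 3) / (4 - 1) = -11/3
g[-1,1,4] = (-11/3 - 3) / (4 - (-1)) = -4/3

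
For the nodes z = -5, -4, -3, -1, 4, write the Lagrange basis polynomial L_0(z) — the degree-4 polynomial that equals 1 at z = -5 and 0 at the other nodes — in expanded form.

L_0(z) = (1/72)z^4 + (1/18)z^3 - (13/72)z^2 - (8/9)z - 2/3

L_0(z) = (z + 4)(z + 3)(z + 1)(z - 4) / [(-1)·(-2)·(-4)·(-9)]
       = (z^4 + 4z^3 - 13z^2 - 64z - 48) / (72)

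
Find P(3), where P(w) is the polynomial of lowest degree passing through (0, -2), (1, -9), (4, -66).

Evaluate each Lagrange basis at w = 3:
L_0(3) = (2)·(-1)/[(-1)·(-4)] = -1/2
L_1(3) = (3)·(-1)/[(1)·(-3)] = 1
L_2(3) = (3)·(2)/[(4)·(3)] = 1/2
Sum: (-2)·(-1/2) + (-9)·(1) + (-66)·(1/2) = -41

-41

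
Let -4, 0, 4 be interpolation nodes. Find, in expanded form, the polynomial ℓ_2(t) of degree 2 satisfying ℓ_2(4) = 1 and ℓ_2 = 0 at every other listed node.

ℓ_2(t) = (t + 4)t / [(8)·(4)]
       = (t^2 + 4t) / (32)

ℓ_2(t) = (1/32)t^2 + (1/8)t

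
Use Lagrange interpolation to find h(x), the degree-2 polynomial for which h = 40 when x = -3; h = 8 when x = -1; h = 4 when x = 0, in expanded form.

L_0(x) = (x + 1)x / [6] = (1/6)x^2 + (1/6)x
L_1(x) = (x + 3)x / [-2] = -(1/2)x^2 - (3/2)x
L_2(x) = (x + 3)(x + 1) / [3] = (1/3)x^2 + (4/3)x + 1
h(x) = 40·L_0 + 8·L_1 + 4·L_2
  40·L_0(x) = (20/3)x^2 + (20/3)x
  8·L_1(x) = -4x^2 - 12x
  4·L_2(x) = (4/3)x^2 + (16/3)x + 4
Adding term by term: 4x^2 + 4

h(x) = 4x^2 + 4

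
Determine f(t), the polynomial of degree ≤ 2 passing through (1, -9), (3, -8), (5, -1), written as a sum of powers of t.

f(t) = (3/4)t^2 - (5/2)t - 29/4

L_0(t) = (t - 3)(t - 5) / [8] = (1/8)t^2 - t + 15/8
L_1(t) = (t - 1)(t - 5) / [-4] = -(1/4)t^2 + (3/2)t - 5/4
L_2(t) = (t - 1)(t - 3) / [8] = (1/8)t^2 - (1/2)t + 3/8
f(t) = (-9)·L_0 + (-8)·L_1 + (-1)·L_2
  (-9)·L_0(t) = -(9/8)t^2 + 9t - 135/8
  (-8)·L_1(t) = 2t^2 - 12t + 10
  (-1)·L_2(t) = -(1/8)t^2 + (1/2)t - 3/8
Adding term by term: (3/4)t^2 - (5/2)t - 29/4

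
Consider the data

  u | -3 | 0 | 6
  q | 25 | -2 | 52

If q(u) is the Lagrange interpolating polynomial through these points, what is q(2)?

Evaluate each Lagrange basis at u = 2:
L_0(2) = (2)·(-4)/[(-3)·(-9)] = -8/27
L_1(2) = (5)·(-4)/[(3)·(-6)] = 10/9
L_2(2) = (5)·(2)/[(9)·(6)] = 5/27
Sum: 25·(-8/27) + (-2)·(10/9) + 52·(5/27) = 0

0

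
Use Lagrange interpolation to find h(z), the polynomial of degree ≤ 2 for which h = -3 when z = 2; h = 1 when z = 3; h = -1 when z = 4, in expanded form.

h(z) = -3z^2 + 19z - 29

L_0(z) = (z - 3)(z - 4) / [2] = (1/2)z^2 - (7/2)z + 6
L_1(z) = (z - 2)(z - 4) / [-1] = -z^2 + 6z - 8
L_2(z) = (z - 2)(z - 3) / [2] = (1/2)z^2 - (5/2)z + 3
h(z) = (-3)·L_0 + 1·L_1 + (-1)·L_2
  (-3)·L_0(z) = -(3/2)z^2 + (21/2)z - 18
  1·L_1(z) = -z^2 + 6z - 8
  (-1)·L_2(z) = -(1/2)z^2 + (5/2)z - 3
Adding term by term: -3z^2 + 19z - 29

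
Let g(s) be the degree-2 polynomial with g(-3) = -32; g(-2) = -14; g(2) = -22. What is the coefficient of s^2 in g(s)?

-4

The leading coefficient equals the top divided difference g[-3,-2,2].
g[-3,-2] = (-14 - (-32)) / (-2 - (-3)) = 18
g[-2,2] = (-22 - (-14)) / (2 - (-2)) = -2
g[-3,-2,2] = (-2 - 18) / (2 - (-3)) = -4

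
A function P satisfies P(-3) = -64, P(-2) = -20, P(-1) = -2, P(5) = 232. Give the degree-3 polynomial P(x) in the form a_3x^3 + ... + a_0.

P(x) = 2x^3 - x^2 + x + 2

Newton's divided differences:
P[-3,-2] = (-20 - (-64)) / (-2 - (-3)) = 44
P[-2,-1] = (-2 - (-20)) / (-1 - (-2)) = 18
P[-1,5] = (232 - (-2)) / (5 - (-1)) = 39
P[-3,-2,-1] = (18 - 44) / (-1 - (-3)) = -13
P[-2,-1,5] = (39 - 18) / (5 - (-2)) = 3
P[-3,-2,-1,5] = (3 - (-13)) / (5 - (-3)) = 2
P(x) = -64 + 44·(x + 3) + (-13)·(x + 3)(x + 2) + 2·(x + 3)(x + 2)(x + 1)
Expanding: P(x) = 2x^3 - x^2 + x + 2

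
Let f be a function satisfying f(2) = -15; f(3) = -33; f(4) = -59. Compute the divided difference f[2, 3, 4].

f[2,3] = (-33 - (-15)) / (3 - 2) = -18
f[3,4] = (-59 - (-33)) / (4 - 3) = -26
f[2,3,4] = (-26 - (-18)) / (4 - 2) = -4

-4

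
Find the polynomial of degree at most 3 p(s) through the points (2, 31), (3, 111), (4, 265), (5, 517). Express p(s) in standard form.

Newton's divided differences:
p[2,3] = (111 - 31) / (3 - 2) = 80
p[3,4] = (265 - 111) / (4 - 3) = 154
p[4,5] = (517 - 265) / (5 - 4) = 252
p[2,3,4] = (154 - 80) / (4 - 2) = 37
p[3,4,5] = (252 - 154) / (5 - 3) = 49
p[2,3,4,5] = (49 - 37) / (5 - 2) = 4
p(s) = 31 + 80·(s - 2) + 37·(s - 2)(s - 3) + 4·(s - 2)(s - 3)(s - 4)
Expanding: p(s) = 4s^3 + s^2 - s - 3

p(s) = 4s^3 + s^2 - s - 3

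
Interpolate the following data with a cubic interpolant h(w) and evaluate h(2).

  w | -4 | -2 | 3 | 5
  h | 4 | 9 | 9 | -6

L_0(2) = (4)·(-1)·(-3)/[(-2)·(-7)·(-9)] = -2/21
L_1(2) = (6)·(-1)·(-3)/[(2)·(-5)·(-7)] = 9/35
L_2(2) = (6)·(4)·(-3)/[(7)·(5)·(-2)] = 36/35
L_3(2) = (6)·(4)·(-1)/[(9)·(7)·(2)] = -4/21
Sum: 4·(-2/21) + 9·(9/35) + 9·(36/35) + (-6)·(-4/21) = 37/3

37/3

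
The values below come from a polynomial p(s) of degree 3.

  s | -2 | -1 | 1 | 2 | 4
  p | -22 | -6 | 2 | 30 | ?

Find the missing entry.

The 4 known values determine p uniquely (degree ≤ 3).
L_0(4) = (5)·(3)·(2)/[(-1)·(-3)·(-4)] = -5/2
L_1(4) = (6)·(3)·(2)/[(1)·(-2)·(-3)] = 6
L_2(4) = (6)·(5)·(2)/[(3)·(2)·(-1)] = -10
L_3(4) = (6)·(5)·(3)/[(4)·(3)·(1)] = 15/2
Sum: (-22)·(-5/2) + (-6)·(6) + 2·(-10) + 30·(15/2) = 224

224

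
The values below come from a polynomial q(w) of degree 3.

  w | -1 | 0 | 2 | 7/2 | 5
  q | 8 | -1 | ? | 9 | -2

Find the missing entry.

The 4 known values determine q uniquely (degree ≤ 3).
Evaluate each Lagrange basis at w = 2:
L_0(2) = (2)·(-3/2)·(-3)/[(-1)·(-9/2)·(-6)] = -1/3
L_1(2) = (3)·(-3/2)·(-3)/[(1)·(-7/2)·(-5)] = 27/35
L_2(2) = (3)·(2)·(-3)/[(9/2)·(7/2)·(-3/2)] = 16/21
L_3(2) = (3)·(2)·(-3/2)/[(6)·(5)·(3/2)] = -1/5
Sum: 8·(-1/3) + (-1)·(27/35) + 9·(16/21) + (-2)·(-1/5) = 401/105

401/105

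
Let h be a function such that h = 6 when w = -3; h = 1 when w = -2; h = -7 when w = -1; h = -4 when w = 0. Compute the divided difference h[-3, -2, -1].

h[-3,-2] = (1 - 6) / (-2 - (-3)) = -5
h[-2,-1] = (-7 - 1) / (-1 - (-2)) = -8
h[-3,-2,-1] = (-8 - (-5)) / (-1 - (-3)) = -3/2

-3/2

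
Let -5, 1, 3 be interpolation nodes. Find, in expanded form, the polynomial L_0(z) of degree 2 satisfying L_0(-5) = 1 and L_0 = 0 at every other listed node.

L_0(z) = (z - 1)(z - 3) / [(-6)·(-8)]
       = (z^2 - 4z + 3) / (48)

L_0(z) = (1/48)z^2 - (1/12)z + 1/16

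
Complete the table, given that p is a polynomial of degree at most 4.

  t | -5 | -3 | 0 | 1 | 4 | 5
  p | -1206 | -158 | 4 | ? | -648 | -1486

-6

The 5 known values determine p uniquely (degree ≤ 4).
Evaluate each Lagrange basis at t = 1:
L_0(1) = (4)·(1)·(-3)·(-4)/[(-2)·(-5)·(-9)·(-10)] = 4/75
L_1(1) = (6)·(1)·(-3)·(-4)/[(2)·(-3)·(-7)·(-8)] = -3/14
L_2(1) = (6)·(4)·(-3)·(-4)/[(5)·(3)·(-4)·(-5)] = 24/25
L_3(1) = (6)·(4)·(1)·(-4)/[(9)·(7)·(4)·(-1)] = 8/21
L_4(1) = (6)·(4)·(1)·(-3)/[(10)·(8)·(5)·(1)] = -9/50
Sum: (-1206)·(4/75) + (-158)·(-3/14) + 4·(24/25) + (-648)·(8/21) + (-1486)·(-9/50) = -6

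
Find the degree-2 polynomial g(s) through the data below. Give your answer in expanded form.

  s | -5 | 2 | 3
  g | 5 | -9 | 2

L_0(s) = (s - 2)(s - 3) / [56] = (1/56)s^2 - (5/56)s + 3/28
L_1(s) = (s + 5)(s - 3) / [-7] = -(1/7)s^2 - (2/7)s + 15/7
L_2(s) = (s + 5)(s - 2) / [8] = (1/8)s^2 + (3/8)s - 5/4
g(s) = 5·L_0 + (-9)·L_1 + 2·L_2
  5·L_0(s) = (5/56)s^2 - (25/56)s + 15/28
  (-9)·L_1(s) = (9/7)s^2 + (18/7)s - 135/7
  2·L_2(s) = (1/4)s^2 + (3/4)s - 5/2
Adding term by term: (13/8)s^2 + (23/8)s - 85/4

g(s) = (13/8)s^2 + (23/8)s - 85/4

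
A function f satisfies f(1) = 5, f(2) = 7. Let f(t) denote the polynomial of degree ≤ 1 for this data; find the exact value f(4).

11

Evaluate each Lagrange basis at t = 4:
L_0(4) = (2)/[(-1)] = -2
L_1(4) = (3)/[(1)] = 3
Sum: 5·(-2) + 7·(3) = 11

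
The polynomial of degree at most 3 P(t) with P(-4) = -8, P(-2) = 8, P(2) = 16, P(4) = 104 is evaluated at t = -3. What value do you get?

6

Using Newton's divided-difference form:
P[-4,-2] = (8 - (-8)) / (-2 - (-4)) = 8
P[-2,2] = (16 - 8) / (2 - (-2)) = 2
P[2,4] = (104 - 16) / (4 - 2) = 44
P[-4,-2,2] = (2 - 8) / (2 - (-4)) = -1
P[-2,2,4] = (44 - 2) / (4 - (-2)) = 7
P[-4,-2,2,4] = (7 - (-1)) / (4 - (-4)) = 1
P(-3) = -8 + 8·(1) + (-1)·(1)·(-1) + 1·(1)·(-1)·(-5) = 6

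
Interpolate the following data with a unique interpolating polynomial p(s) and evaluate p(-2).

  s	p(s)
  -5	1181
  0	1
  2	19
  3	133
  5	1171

23

L_0(-2) = (-2)·(-4)·(-5)·(-7)/[(-5)·(-7)·(-8)·(-10)] = 1/10
L_1(-2) = (3)·(-4)·(-5)·(-7)/[(5)·(-2)·(-3)·(-5)] = 14/5
L_2(-2) = (3)·(-2)·(-5)·(-7)/[(7)·(2)·(-1)·(-3)] = -5
L_3(-2) = (3)·(-2)·(-4)·(-7)/[(8)·(3)·(1)·(-2)] = 7/2
L_4(-2) = (3)·(-2)·(-4)·(-5)/[(10)·(5)·(3)·(2)] = -2/5
Sum: 1181·(1/10) + 1·(14/5) + 19·(-5) + 133·(7/2) + 1171·(-2/5) = 23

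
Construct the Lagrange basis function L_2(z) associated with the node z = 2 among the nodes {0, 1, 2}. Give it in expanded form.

L_2(z) = (1/2)z^2 - (1/2)z

L_2(z) = z(z - 1) / [(2)·(1)]
       = (z^2 - z) / (2)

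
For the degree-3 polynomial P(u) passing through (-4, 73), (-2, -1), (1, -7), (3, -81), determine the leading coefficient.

The leading coefficient equals the top divided difference P[-4,-2,1,3].
P[-4,-2] = (-1 - 73) / (-2 - (-4)) = -37
P[-2,1] = (-7 - (-1)) / (1 - (-2)) = -2
P[1,3] = (-81 - (-7)) / (3 - 1) = -37
P[-4,-2,1] = (-2 - (-37)) / (1 - (-4)) = 7
P[-2,1,3] = (-37 - (-2)) / (3 - (-2)) = -7
P[-4,-2,1,3] = (-7 - 7) / (3 - (-4)) = -2

-2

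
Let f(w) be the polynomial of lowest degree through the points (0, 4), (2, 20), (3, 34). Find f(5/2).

53/2

Using Newton's divided-difference form:
f[0,2] = (20 - 4) / (2 - 0) = 8
f[2,3] = (34 - 20) / (3 - 2) = 14
f[0,2,3] = (14 - 8) / (3 - 0) = 2
f(5/2) = 4 + 8·(5/2) + 2·(5/2)·(1/2) = 53/2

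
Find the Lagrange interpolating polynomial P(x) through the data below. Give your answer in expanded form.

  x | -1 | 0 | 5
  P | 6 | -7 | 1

Build the Lagrange basis polynomials:
L_0(x) = x(x - 5) / [6] = (1/6)x^2 - (5/6)x
L_1(x) = (x + 1)(x - 5) / [-5] = -(1/5)x^2 + (4/5)x + 1
L_2(x) = (x + 1)x / [30] = (1/30)x^2 + (1/30)x
P(x) = 6·L_0 + (-7)·L_1 + 1·L_2
  6·L_0(x) = x^2 - 5x
  (-7)·L_1(x) = (7/5)x^2 - (28/5)x - 7
  1·L_2(x) = (1/30)x^2 + (1/30)x
Adding term by term: (73/30)x^2 - (317/30)x - 7

P(x) = (73/30)x^2 - (317/30)x - 7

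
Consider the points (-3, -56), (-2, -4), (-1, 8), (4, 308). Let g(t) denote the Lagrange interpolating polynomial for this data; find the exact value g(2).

Evaluate each Lagrange basis at t = 2:
L_0(2) = (4)·(3)·(-2)/[(-1)·(-2)·(-7)] = 12/7
L_1(2) = (5)·(3)·(-2)/[(1)·(-1)·(-6)] = -5
L_2(2) = (5)·(4)·(-2)/[(2)·(1)·(-5)] = 4
L_3(2) = (5)·(4)·(3)/[(7)·(6)·(5)] = 2/7
Sum: (-56)·(12/7) + (-4)·(-5) + 8·(4) + 308·(2/7) = 44

44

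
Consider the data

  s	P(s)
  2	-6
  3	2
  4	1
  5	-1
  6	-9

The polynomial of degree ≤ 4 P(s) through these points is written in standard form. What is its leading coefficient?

The leading coefficient equals the top divided difference P[2,3,4,5,6].
P[2,3] = (2 - (-6)) / (3 - 2) = 8
P[3,4] = (1 - 2) / (4 - 3) = -1
P[4,5] = (-1 - 1) / (5 - 4) = -2
P[5,6] = (-9 - (-1)) / (6 - 5) = -8
P[2,3,4] = (-1 - 8) / (4 - 2) = -9/2
P[3,4,5] = (-2 - (-1)) / (5 - 3) = -1/2
P[4,5,6] = (-8 - (-2)) / (6 - 4) = -3
P[2,3,4,5] = (-1/2 - (-9/2)) / (5 - 2) = 4/3
P[3,4,5,6] = (-3 - (-1/2)) / (6 - 3) = -5/6
P[2,3,4,5,6] = (-5/6 - 4/3) / (6 - 2) = -13/24

-13/24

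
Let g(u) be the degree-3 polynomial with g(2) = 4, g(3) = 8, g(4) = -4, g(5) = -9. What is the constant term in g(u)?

-144

Build the Lagrange basis polynomials:
L_0(u) = (u - 3)(u - 4)(u - 5) / [-6] = -(1/6)u^3 + 2u^2 - (47/6)u + 10
L_1(u) = (u - 2)(u - 4)(u - 5) / [2] = (1/2)u^3 - (11/2)u^2 + 19u - 20
L_2(u) = (u - 2)(u - 3)(u - 5) / [-2] = -(1/2)u^3 + 5u^2 - (31/2)u + 15
L_3(u) = (u - 2)(u - 3)(u - 4) / [6] = (1/6)u^3 - (3/2)u^2 + (13/3)u - 4
g(u) = 4·L_0 + 8·L_1 + (-4)·L_2 + (-9)·L_3
Only the constant term is needed; take it from each L_i and combine:
4·(10) + 8·(-20) + (-4)·(15) + (-9)·(-4) = -144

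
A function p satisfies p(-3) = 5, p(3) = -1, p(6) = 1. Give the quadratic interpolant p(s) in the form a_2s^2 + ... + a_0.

L_0(s) = (s - 3)(s - 6) / [54] = (1/54)s^2 - (1/6)s + 1/3
L_1(s) = (s + 3)(s - 6) / [-18] = -(1/18)s^2 + (1/6)s + 1
L_2(s) = (s + 3)(s - 3) / [27] = (1/27)s^2 - 1/3
p(s) = 5·L_0 + (-1)·L_1 + 1·L_2
  5·L_0(s) = (5/54)s^2 - (5/6)s + 5/3
  (-1)·L_1(s) = (1/18)s^2 - (1/6)s - 1
  1·L_2(s) = (1/27)s^2 - 1/3
Adding term by term: (5/27)s^2 - s + 1/3

p(s) = (5/27)s^2 - s + 1/3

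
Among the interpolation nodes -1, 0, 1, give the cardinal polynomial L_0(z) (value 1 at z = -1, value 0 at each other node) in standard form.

L_0(z) = z(z - 1) / [(-1)·(-2)]
       = (z^2 - z) / (2)

L_0(z) = (1/2)z^2 - (1/2)z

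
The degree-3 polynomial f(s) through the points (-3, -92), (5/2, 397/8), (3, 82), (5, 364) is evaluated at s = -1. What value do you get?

Evaluate each Lagrange basis at s = -1:
L_0(-1) = (-7/2)·(-4)·(-6)/[(-11/2)·(-6)·(-8)] = 7/22
L_1(-1) = (2)·(-4)·(-6)/[(11/2)·(-1/2)·(-5/2)] = 384/55
L_2(-1) = (2)·(-7/2)·(-6)/[(6)·(1/2)·(-2)] = -7
L_3(-1) = (2)·(-7/2)·(-4)/[(8)·(5/2)·(2)] = 7/10
Sum: (-92)·(7/22) + 397/8·(384/55) + 82·(-7) + 364·(7/10) = -2

-2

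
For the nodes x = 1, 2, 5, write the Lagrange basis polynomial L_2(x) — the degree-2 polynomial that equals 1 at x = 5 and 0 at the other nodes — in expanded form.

L_2(x) = (x - 1)(x - 2) / [(4)·(3)]
       = (x^2 - 3x + 2) / (12)

L_2(x) = (1/12)x^2 - (1/4)x + 1/6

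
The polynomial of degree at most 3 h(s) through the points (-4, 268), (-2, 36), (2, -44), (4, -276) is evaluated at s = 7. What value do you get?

-1404

L_0(7) = (9)·(5)·(3)/[(-2)·(-6)·(-8)] = -45/32
L_1(7) = (11)·(5)·(3)/[(2)·(-4)·(-6)] = 55/16
L_2(7) = (11)·(9)·(3)/[(6)·(4)·(-2)] = -99/16
L_3(7) = (11)·(9)·(5)/[(8)·(6)·(2)] = 165/32
Sum: 268·(-45/32) + 36·(55/16) + (-44)·(-99/16) + (-276)·(165/32) = -1404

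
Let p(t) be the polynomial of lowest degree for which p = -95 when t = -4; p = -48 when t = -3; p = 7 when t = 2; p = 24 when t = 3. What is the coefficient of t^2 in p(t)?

-1

Build the Lagrange basis polynomials:
L_0(t) = (t + 3)(t - 2)(t - 3) / [-42] = -(1/42)t^3 + (1/21)t^2 + (3/14)t - 3/7
L_1(t) = (t + 4)(t - 2)(t - 3) / [30] = (1/30)t^3 - (1/30)t^2 - (7/15)t + 4/5
L_2(t) = (t + 4)(t + 3)(t - 3) / [-30] = -(1/30)t^3 - (2/15)t^2 + (3/10)t + 6/5
L_3(t) = (t + 4)(t + 3)(t - 2) / [42] = (1/42)t^3 + (5/42)t^2 - (1/21)t - 4/7
p(t) = (-95)·L_0 + (-48)·L_1 + 7·L_2 + 24·L_3
Only the coefficient of t^2 is needed; take it from each L_i and combine:
(-95)·(1/21) + (-48)·(-1/30) + 7·(-2/15) + 24·(5/42) = -1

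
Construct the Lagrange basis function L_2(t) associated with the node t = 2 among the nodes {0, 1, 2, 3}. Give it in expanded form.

L_2(t) = -(1/2)t^3 + 2t^2 - (3/2)t

L_2(t) = t(t - 1)(t - 3) / [(2)·(1)·(-1)]
       = (t^3 - 4t^2 + 3t) / (-2)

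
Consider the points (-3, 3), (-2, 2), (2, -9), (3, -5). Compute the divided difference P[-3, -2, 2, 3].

P[-3,-2] = (2 - 3) / (-2 - (-3)) = -1
P[-2,2] = (-9 - 2) / (2 - (-2)) = -11/4
P[2,3] = (-5 - (-9)) / (3 - 2) = 4
P[-3,-2,2] = (-11/4 - (-1)) / (2 - (-3)) = -7/20
P[-2,2,3] = (4 - (-11/4)) / (3 - (-2)) = 27/20
P[-3,-2,2,3] = (27/20 - (-7/20)) / (3 - (-3)) = 17/60

17/60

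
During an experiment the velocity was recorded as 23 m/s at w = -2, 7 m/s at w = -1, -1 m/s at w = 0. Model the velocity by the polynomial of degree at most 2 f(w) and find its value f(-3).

Using Newton's divided-difference form:
f[-2,-1] = (7 - 23) / (-1 - (-2)) = -16
f[-1,0] = (-1 - 7) / (0 - (-1)) = -8
f[-2,-1,0] = (-8 - (-16)) / (0 - (-2)) = 4
f(-3) = 23 + (-16)·(-1) + 4·(-1)·(-2) = 47

47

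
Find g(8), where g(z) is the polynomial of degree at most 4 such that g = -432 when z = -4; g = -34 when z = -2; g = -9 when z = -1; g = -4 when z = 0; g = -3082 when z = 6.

Evaluate each Lagrange basis at z = 8:
L_0(8) = (10)·(9)·(8)·(2)/[(-2)·(-3)·(-4)·(-10)] = 6
L_1(8) = (12)·(9)·(8)·(2)/[(2)·(-1)·(-2)·(-8)] = -54
L_2(8) = (12)·(10)·(8)·(2)/[(3)·(1)·(-1)·(-7)] = 640/7
L_3(8) = (12)·(10)·(9)·(2)/[(4)·(2)·(1)·(-6)] = -45
L_4(8) = (12)·(10)·(9)·(8)/[(10)·(8)·(7)·(6)] = 18/7
Sum: (-432)·(6) + (-34)·(-54) + (-9)·(640/7) + (-4)·(-45) + (-3082)·(18/7) = -9324

-9324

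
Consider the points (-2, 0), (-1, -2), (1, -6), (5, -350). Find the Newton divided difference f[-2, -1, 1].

f[-2,-1] = (-2 - 0) / (-1 - (-2)) = -2
f[-1,1] = (-6 - (-2)) / (1 - (-1)) = -2
f[-2,-1,1] = (-2 - (-2)) / (1 - (-2)) = 0

0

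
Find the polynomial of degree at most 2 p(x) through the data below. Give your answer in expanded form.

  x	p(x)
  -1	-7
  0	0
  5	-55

Build the Lagrange basis polynomials:
L_0(x) = x(x - 5) / [6] = (1/6)x^2 - (5/6)x
L_1(x) = (x + 1)(x - 5) / [-5] = -(1/5)x^2 + (4/5)x + 1
L_2(x) = (x + 1)x / [30] = (1/30)x^2 + (1/30)x
p(x) = (-7)·L_0 + 0·L_1 + (-55)·L_2
  (-7)·L_0(x) = -(7/6)x^2 + (35/6)x
  0·L_1(x) = 0
  (-55)·L_2(x) = -(11/6)x^2 - (11/6)x
Adding term by term: -3x^2 + 4x

p(x) = -3x^2 + 4x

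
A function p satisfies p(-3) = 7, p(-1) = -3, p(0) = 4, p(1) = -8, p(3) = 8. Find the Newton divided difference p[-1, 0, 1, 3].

p[-1,0] = (4 - (-3)) / (0 - (-1)) = 7
p[0,1] = (-8 - 4) / (1 - 0) = -12
p[1,3] = (8 - (-8)) / (3 - 1) = 8
p[-1,0,1] = (-12 - 7) / (1 - (-1)) = -19/2
p[0,1,3] = (8 - (-12)) / (3 - 0) = 20/3
p[-1,0,1,3] = (20/3 - (-19/2)) / (3 - (-1)) = 97/24

97/24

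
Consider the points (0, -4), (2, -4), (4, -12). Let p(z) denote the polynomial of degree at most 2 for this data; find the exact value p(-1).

-7

L_0(-1) = (-3)·(-5)/[(-2)·(-4)] = 15/8
L_1(-1) = (-1)·(-5)/[(2)·(-2)] = -5/4
L_2(-1) = (-1)·(-3)/[(4)·(2)] = 3/8
Sum: (-4)·(15/8) + (-4)·(-5/4) + (-12)·(3/8) = -7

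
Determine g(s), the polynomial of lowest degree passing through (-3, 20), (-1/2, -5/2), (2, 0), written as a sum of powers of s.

Newton's divided differences:
g[-3,-1/2] = (-5/2 - 20) / (-1/2 - (-3)) = -9
g[-1/2,2] = (0 - (-5/2)) / (2 - (-1/2)) = 1
g[-3,-1/2,2] = (1 - (-9)) / (2 - (-3)) = 2
g(s) = 20 + (-9)·(s + 3) + 2·(s + 3)(s + 1/2)
Expanding: g(s) = 2s^2 - 2s - 4

g(s) = 2s^2 - 2s - 4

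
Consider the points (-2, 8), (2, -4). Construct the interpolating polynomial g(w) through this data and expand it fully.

Build the Lagrange basis polynomials:
L_0(w) = (w - 2) / [-4] = -(1/4)w + 1/2
L_1(w) = (w + 2) / [4] = (1/4)w + 1/2
g(w) = 8·L_0 + (-4)·L_1
  8·L_0(w) = -2w + 4
  (-4)·L_1(w) = -w - 2
Adding term by term: -3w + 2

g(w) = -3w + 2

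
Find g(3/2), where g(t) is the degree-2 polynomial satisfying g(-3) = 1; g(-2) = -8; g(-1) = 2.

Using Newton's divided-difference form:
g[-3,-2] = (-8 - 1) / (-2 - (-3)) = -9
g[-2,-1] = (2 - (-8)) / (-1 - (-2)) = 10
g[-3,-2,-1] = (10 - (-9)) / (-1 - (-3)) = 19/2
g(3/2) = 1 + (-9)·(9/2) + (19/2)·(9/2)·(7/2) = 881/8

881/8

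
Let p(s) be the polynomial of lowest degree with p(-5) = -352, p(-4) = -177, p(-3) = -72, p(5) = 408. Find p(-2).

-19

Using Newton's divided-difference form:
p[-5,-4] = (-177 - (-352)) / (-4 - (-5)) = 175
p[-4,-3] = (-72 - (-177)) / (-3 - (-4)) = 105
p[-3,5] = (408 - (-72)) / (5 - (-3)) = 60
p[-5,-4,-3] = (105 - 175) / (-3 - (-5)) = -35
p[-4,-3,5] = (60 - 105) / (5 - (-4)) = -5
p[-5,-4,-3,5] = (-5 - (-35)) / (5 - (-5)) = 3
p(-2) = -352 + 175·(3) + (-35)·(3)·(2) + 3·(3)·(2)·(1) = -19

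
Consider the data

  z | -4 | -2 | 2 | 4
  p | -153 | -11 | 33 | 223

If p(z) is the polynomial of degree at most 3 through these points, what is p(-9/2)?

-1803/8

L_0(-9/2) = (-5/2)·(-13/2)·(-17/2)/[(-2)·(-6)·(-8)] = 1105/768
L_1(-9/2) = (-1/2)·(-13/2)·(-17/2)/[(2)·(-4)·(-6)] = -221/384
L_2(-9/2) = (-1/2)·(-5/2)·(-17/2)/[(6)·(4)·(-2)] = 85/384
L_3(-9/2) = (-1/2)·(-5/2)·(-13/2)/[(8)·(6)·(2)] = -65/768
Sum: (-153)·(1105/768) + (-11)·(-221/384) + 33·(85/384) + 223·(-65/768) = -1803/8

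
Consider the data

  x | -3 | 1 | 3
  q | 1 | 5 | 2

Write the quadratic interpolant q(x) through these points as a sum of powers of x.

q(x) = -(5/12)x^2 + (1/6)x + 21/4

Newton's divided differences:
q[-3,1] = (5 - 1) / (1 - (-3)) = 1
q[1,3] = (2 - 5) / (3 - 1) = -3/2
q[-3,1,3] = (-3/2 - 1) / (3 - (-3)) = -5/12
q(x) = 1 + 1·(x + 3) + (-5/12)·(x + 3)(x - 1)
Expanding: q(x) = -(5/12)x^2 + (1/6)x + 21/4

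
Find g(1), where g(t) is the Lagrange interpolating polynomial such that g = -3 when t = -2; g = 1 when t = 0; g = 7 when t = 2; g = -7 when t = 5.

158/35

Evaluate each Lagrange basis at t = 1:
L_0(1) = (1)·(-1)·(-4)/[(-2)·(-4)·(-7)] = -1/14
L_1(1) = (3)·(-1)·(-4)/[(2)·(-2)·(-5)] = 3/5
L_2(1) = (3)·(1)·(-4)/[(4)·(2)·(-3)] = 1/2
L_3(1) = (3)·(1)·(-1)/[(7)·(5)·(3)] = -1/35
Sum: (-3)·(-1/14) + 1·(3/5) + 7·(1/2) + (-7)·(-1/35) = 158/35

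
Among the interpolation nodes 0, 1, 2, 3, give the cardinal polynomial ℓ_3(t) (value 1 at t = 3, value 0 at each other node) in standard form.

ℓ_3(t) = (1/6)t^3 - (1/2)t^2 + (1/3)t

ℓ_3(t) = t(t - 1)(t - 2) / [(3)·(2)·(1)]
       = (t^3 - 3t^2 + 2t) / (6)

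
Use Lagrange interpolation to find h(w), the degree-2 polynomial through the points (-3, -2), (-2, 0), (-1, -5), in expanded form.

h(w) = -(7/2)w^2 - (31/2)w - 17

Build the Lagrange basis polynomials:
L_0(w) = (w + 2)(w + 1) / [2] = (1/2)w^2 + (3/2)w + 1
L_1(w) = (w + 3)(w + 1) / [-1] = -w^2 - 4w - 3
L_2(w) = (w + 3)(w + 2) / [2] = (1/2)w^2 + (5/2)w + 3
h(w) = (-2)·L_0 + 0·L_1 + (-5)·L_2
  (-2)·L_0(w) = -w^2 - 3w - 2
  0·L_1(w) = 0
  (-5)·L_2(w) = -(5/2)w^2 - (25/2)w - 15
Adding term by term: -(7/2)w^2 - (31/2)w - 17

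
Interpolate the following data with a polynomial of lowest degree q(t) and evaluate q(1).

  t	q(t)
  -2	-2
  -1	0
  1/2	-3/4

Evaluate each Lagrange basis at t = 1:
L_0(1) = (2)·(1/2)/[(-1)·(-5/2)] = 2/5
L_1(1) = (3)·(1/2)/[(1)·(-3/2)] = -1
L_2(1) = (3)·(2)/[(5/2)·(3/2)] = 8/5
Sum: (-2)·(2/5) + 0 + (-3/4)·(8/5) = -2

-2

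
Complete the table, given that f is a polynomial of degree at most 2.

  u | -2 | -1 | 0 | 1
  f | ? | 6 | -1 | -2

19

The 3 known values determine f uniquely (degree ≤ 2).
Evaluate each Lagrange basis at u = -2:
L_0(-2) = (-2)·(-3)/[(-1)·(-2)] = 3
L_1(-2) = (-1)·(-3)/[(1)·(-1)] = -3
L_2(-2) = (-1)·(-2)/[(2)·(1)] = 1
Sum: 6·(3) + (-1)·(-3) + (-2)·(1) = 19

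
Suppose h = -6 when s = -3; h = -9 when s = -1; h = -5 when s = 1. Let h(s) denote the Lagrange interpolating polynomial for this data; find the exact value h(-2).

Evaluate each Lagrange basis at s = -2:
L_0(-2) = (-1)·(-3)/[(-2)·(-4)] = 3/8
L_1(-2) = (1)·(-3)/[(2)·(-2)] = 3/4
L_2(-2) = (1)·(-1)/[(4)·(2)] = -1/8
Sum: (-6)·(3/8) + (-9)·(3/4) + (-5)·(-1/8) = -67/8

-67/8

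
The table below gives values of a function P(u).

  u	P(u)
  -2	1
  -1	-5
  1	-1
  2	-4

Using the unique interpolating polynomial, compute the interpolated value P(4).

Evaluate each Lagrange basis at u = 4:
L_0(4) = (5)·(3)·(2)/[(-1)·(-3)·(-4)] = -5/2
L_1(4) = (6)·(3)·(2)/[(1)·(-2)·(-3)] = 6
L_2(4) = (6)·(5)·(2)/[(3)·(2)·(-1)] = -10
L_3(4) = (6)·(5)·(3)/[(4)·(3)·(1)] = 15/2
Sum: 1·(-5/2) + (-5)·(6) + (-1)·(-10) + (-4)·(15/2) = -105/2

-105/2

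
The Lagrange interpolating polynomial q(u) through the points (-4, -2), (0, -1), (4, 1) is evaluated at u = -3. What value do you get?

-59/32

L_0(-3) = (-3)·(-7)/[(-4)·(-8)] = 21/32
L_1(-3) = (1)·(-7)/[(4)·(-4)] = 7/16
L_2(-3) = (1)·(-3)/[(8)·(4)] = -3/32
Sum: (-2)·(21/32) + (-1)·(7/16) + 1·(-3/32) = -59/32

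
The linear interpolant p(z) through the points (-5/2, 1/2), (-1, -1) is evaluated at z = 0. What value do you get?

-2

Evaluate each Lagrange basis at z = 0:
L_0(0) = (1)/[(-3/2)] = -2/3
L_1(0) = (5/2)/[(3/2)] = 5/3
Sum: 1/2·(-2/3) + (-1)·(5/3) = -2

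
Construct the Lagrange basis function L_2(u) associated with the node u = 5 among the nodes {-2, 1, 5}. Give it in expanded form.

L_2(u) = (u + 2)(u - 1) / [(7)·(4)]
       = (u^2 + u - 2) / (28)

L_2(u) = (1/28)u^2 + (1/28)u - 1/14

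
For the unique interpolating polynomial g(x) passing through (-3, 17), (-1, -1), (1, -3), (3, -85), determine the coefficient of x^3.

The leading coefficient equals the top divided difference g[-3,-1,1,3].
g[-3,-1] = (-1 - 17) / (-1 - (-3)) = -9
g[-1,1] = (-3 - (-1)) / (1 - (-1)) = -1
g[1,3] = (-85 - (-3)) / (3 - 1) = -41
g[-3,-1,1] = (-1 - (-9)) / (1 - (-3)) = 2
g[-1,1,3] = (-41 - (-1)) / (3 - (-1)) = -10
g[-3,-1,1,3] = (-10 - 2) / (3 - (-3)) = -2

-2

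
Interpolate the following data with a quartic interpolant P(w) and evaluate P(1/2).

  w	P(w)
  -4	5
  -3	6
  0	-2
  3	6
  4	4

L_0(1/2) = (7/2)·(1/2)·(-5/2)·(-7/2)/[(-1)·(-4)·(-7)·(-8)] = 35/512
L_1(1/2) = (9/2)·(1/2)·(-5/2)·(-7/2)/[(1)·(-3)·(-6)·(-7)] = -5/32
L_2(1/2) = (9/2)·(7/2)·(-5/2)·(-7/2)/[(4)·(3)·(-3)·(-4)] = 245/256
L_3(1/2) = (9/2)·(7/2)·(1/2)·(-7/2)/[(7)·(6)·(3)·(-1)] = 7/32
L_4(1/2) = (9/2)·(7/2)·(1/2)·(-5/2)/[(8)·(7)·(4)·(1)] = -45/512
Sum: 5·(35/512) + 6·(-5/32) + (-2)·(245/256) + 6·(7/32) + 4·(-45/512) = -793/512

-793/512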